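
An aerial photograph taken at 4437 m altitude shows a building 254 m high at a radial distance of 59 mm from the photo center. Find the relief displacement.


d = h * r / H = 254 * 59 / 4437 = 3.38 mm

3.38 mm


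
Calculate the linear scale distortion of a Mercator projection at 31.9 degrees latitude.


SF = 1 / cos(31.9) = 1 / 0.848972 = 1.178

1.178


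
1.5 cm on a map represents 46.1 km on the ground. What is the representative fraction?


ground = 46.1 km = 4610000 cm; RF denominator = ground / map = 4610000 / 1.5 ≈ 3073333; RF = 1:3073333

1:3073333


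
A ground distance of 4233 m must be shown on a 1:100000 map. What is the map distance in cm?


map_cm = 4233 * 100 / 100000 = 4.233 cm ≈ 4.23 cm

4.23 cm


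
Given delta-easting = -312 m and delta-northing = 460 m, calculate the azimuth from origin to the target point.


az = atan2(-312, 460) = -34.1 deg
adjusted to 0-360: 325.9 degrees

325.9 degrees


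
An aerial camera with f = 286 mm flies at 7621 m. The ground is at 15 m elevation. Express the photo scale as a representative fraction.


scale = f / (H - h) = 286 mm / 7606 m = 286 / 7606000 = 1:26594

1:26594


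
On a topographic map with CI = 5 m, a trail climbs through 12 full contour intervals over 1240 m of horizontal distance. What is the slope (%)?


elevation change = 12 * 5 = 60 m
slope = 60 / 1240 * 100 = 4.8%

4.8%


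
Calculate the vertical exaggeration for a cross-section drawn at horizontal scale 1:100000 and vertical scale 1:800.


VE = horizontal_scale / vertical_scale = 100000 / 800 = 125.0

125.0x


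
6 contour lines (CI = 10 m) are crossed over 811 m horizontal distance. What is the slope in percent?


elevation change = 6 * 10 = 60 m
slope = 60 / 811 * 100 = 7.4%

7.4%


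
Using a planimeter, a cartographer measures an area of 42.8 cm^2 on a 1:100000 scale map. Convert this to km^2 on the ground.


ground_area = 42.8 * (100000/100)^2 = 42800000.0 m^2 = 42.8 km^2

42.8 km^2


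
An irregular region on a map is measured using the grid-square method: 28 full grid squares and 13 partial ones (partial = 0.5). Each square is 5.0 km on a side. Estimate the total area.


effective squares = 28 + 13 * 0.5 = 34.5
area = 34.5 * 25.0 = 862.5 km^2

862.5 km^2


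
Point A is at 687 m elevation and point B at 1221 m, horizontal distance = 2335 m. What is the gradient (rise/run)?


gradient = (1221 - 687) / 2335 = 534 / 2335 = 0.2287

0.2287


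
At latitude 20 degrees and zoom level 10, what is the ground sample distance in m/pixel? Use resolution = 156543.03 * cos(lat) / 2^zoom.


res = 156543.03 * cos(20) / 2^10 = 156543.03 * 0.93969262 / 1024 = 143.65 m/pixel

143.65 m/pixel


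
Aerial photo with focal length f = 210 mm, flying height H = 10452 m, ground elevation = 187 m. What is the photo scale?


scale = f / (H - h) = 210 mm / 10265 m = 210 / 10265000 = 1:48881

1:48881


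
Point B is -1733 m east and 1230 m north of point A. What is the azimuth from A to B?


az = atan2(-1733, 1230) = -54.6 deg
adjusted to 0-360: 305.4 degrees

305.4 degrees


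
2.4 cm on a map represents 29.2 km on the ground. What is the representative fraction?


ground = 29.2 km = 2920000 cm; RF denominator = ground / map = 2920000 / 2.4 ≈ 1216667; RF = 1:1216667

1:1216667


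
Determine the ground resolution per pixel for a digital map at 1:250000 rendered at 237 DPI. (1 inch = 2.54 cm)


pixel_cm = 2.54 / 237 ≈ 0.010717 cm
ground = pixel_cm * 250000 / 100 = 2.54 * 250000 / (237 * 100) = 635000 / 23700 ≈ 26.79 m

26.79 m


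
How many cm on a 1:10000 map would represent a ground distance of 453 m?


map_cm = 453 * 100 / 10000 = 4.53 cm

4.53 cm


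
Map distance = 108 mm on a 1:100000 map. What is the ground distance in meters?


ground = 108 mm * 100000 / 1000 = 10800.0 m

10800.0 m


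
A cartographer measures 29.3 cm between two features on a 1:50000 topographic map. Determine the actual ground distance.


ground = 29.3 cm * 50000 / 100 = 14650.0 m = 14.65 km

14.65 km


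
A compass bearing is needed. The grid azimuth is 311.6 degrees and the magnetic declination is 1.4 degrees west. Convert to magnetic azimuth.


magnetic azimuth = grid azimuth - declination (east +ve)
mag_az = 311.6 - -1.4 = 313.0 degrees

313.0 degrees


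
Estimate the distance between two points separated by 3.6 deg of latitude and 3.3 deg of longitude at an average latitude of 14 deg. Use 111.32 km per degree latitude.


dlat_km = 3.6 * 111.32 = 400.752
dlon_km = 3.3 * 111.32 * cos(14) ≈ 356.444
dist = sqrt(400.752^2 + 356.444^2) ≈ 536.3 km

536.3 km


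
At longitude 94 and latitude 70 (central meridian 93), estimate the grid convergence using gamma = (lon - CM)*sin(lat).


gamma = (94 - 93) * sin(70) = 1 * 0.939693 = 0.94 degrees

0.94 degrees


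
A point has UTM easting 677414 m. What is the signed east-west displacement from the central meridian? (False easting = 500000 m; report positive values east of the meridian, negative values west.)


displacement = 677414 - 500000 = 177414 m

177414 m


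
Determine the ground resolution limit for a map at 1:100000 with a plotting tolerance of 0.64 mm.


ground = 0.64 mm * 100000 / 1000 = 64.0 m

64.0 m


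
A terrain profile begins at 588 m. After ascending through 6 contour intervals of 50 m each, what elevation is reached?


elevation = 588 + 6 * 50 = 888 m

888 m


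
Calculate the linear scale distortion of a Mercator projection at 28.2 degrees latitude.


SF = 1 / cos(28.2) = 1 / 0.881303 = 1.135

1.135


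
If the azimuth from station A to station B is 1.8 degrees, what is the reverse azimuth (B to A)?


back azimuth = (1.8 + 180) mod 360 = 181.8 degrees

181.8 degrees


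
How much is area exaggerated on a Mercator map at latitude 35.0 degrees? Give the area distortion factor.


area_distortion = 1/cos^2(35.0) = 1.49

1.49


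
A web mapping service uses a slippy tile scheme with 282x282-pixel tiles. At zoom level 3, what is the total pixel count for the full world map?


tiles per axis = 2^3 = 8
total tiles = 8^2 = 64
pixels per axis = 8 * 282 = 2256
total pixels = 2256^2 = 5089536

5089536 pixels


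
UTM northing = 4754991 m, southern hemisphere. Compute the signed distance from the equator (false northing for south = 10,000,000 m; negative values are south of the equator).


For southern: actual = 4754991 - 10000000 = -5245009 m

-5245009 m


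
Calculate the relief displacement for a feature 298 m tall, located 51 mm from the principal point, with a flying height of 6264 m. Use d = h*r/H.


d = h * r / H = 298 * 51 / 6264 = 2.43 mm

2.43 mm


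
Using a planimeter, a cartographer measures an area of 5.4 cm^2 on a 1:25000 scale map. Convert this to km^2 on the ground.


ground_area = 5.4 * (25000/100)^2 = 337500.0 m^2 = 0.3375 km^2 ≈ 0.338 km^2

0.338 km^2


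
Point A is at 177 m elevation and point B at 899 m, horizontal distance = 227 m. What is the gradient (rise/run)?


gradient = (899 - 177) / 227 = 722 / 227 = 3.1806

3.1806


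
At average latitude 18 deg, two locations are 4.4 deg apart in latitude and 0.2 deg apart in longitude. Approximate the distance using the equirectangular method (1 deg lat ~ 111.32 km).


dlat_km = 4.4 * 111.32 = 489.808
dlon_km = 0.2 * 111.32 * cos(18) ≈ 21.174
dist = sqrt(489.808^2 + 21.174^2) ≈ 490.3 km

490.3 km


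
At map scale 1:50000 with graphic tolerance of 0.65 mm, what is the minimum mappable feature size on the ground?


ground = 0.65 mm * 50000 / 1000 = 32.5 m

32.5 m


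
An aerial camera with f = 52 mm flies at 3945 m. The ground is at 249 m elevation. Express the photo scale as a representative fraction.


scale = f / (H - h) = 52 mm / 3696 m = 52 / 3696000 = 1:71077

1:71077


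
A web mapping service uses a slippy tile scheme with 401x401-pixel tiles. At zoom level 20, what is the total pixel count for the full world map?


tiles per axis = 2^20 = 1048576
total tiles = 1048576^2 = 1099511627776
pixels per axis = 1048576 * 401 = 420478976
total pixels = 420478976^2 = 176802569258008576

176802569258008576 pixels


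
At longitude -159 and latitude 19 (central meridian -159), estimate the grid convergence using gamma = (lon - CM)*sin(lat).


gamma = (-159 - -159) * sin(19) = 0 * 0.325568 = 0.0 degrees

0.0 degrees


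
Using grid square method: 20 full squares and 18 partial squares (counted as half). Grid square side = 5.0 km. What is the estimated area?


effective squares = 20 + 18 * 0.5 = 29.0
area = 29.0 * 25.0 = 725.0 km^2

725.0 km^2


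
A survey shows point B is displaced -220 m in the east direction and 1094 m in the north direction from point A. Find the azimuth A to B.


az = atan2(-220, 1094) = -11.4 deg
adjusted to 0-360: 348.6 degrees

348.6 degrees


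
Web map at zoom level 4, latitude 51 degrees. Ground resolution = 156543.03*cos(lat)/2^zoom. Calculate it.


res = 156543.03 * cos(51) / 2^4 = 156543.03 * 0.62932039 / 16 = 6157.23 m/pixel

6157.23 m/pixel


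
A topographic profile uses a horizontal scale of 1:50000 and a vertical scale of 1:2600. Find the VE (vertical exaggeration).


VE = horizontal_scale / vertical_scale = 50000 / 2600 ≈ 19.2

19.2x


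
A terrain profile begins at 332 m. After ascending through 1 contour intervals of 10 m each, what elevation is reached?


elevation = 332 + 1 * 10 = 342 m

342 m


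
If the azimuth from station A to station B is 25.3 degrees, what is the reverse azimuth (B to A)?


back azimuth = (25.3 + 180) mod 360 = 205.3 degrees

205.3 degrees


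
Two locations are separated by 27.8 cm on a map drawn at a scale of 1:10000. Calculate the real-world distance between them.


ground = 27.8 cm * 10000 / 100 = 2780.0 m = 2.78 km

2.78 km


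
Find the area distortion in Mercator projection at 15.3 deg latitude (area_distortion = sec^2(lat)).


area_distortion = 1/cos^2(15.3) = 1.075

1.075


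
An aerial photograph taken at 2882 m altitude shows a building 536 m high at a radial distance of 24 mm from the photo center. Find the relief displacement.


d = h * r / H = 536 * 24 / 2882 = 4.46 mm

4.46 mm


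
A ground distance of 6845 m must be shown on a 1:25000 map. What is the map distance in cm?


map_cm = 6845 * 100 / 25000 = 27.38 cm

27.38 cm


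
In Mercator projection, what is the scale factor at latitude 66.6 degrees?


SF = 1 / cos(66.6) = 1 / 0.397148 = 2.518

2.518


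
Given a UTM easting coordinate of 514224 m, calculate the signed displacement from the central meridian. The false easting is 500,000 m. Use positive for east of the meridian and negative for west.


displacement = 514224 - 500000 = 14224 m

14224 m


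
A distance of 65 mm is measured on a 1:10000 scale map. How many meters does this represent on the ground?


ground = 65 mm * 10000 / 1000 = 650.0 m

650.0 m


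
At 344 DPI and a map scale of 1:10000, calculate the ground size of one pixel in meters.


pixel_cm = 2.54 / 344 ≈ 0.007384 cm
ground = pixel_cm * 10000 / 100 = 2.54 * 10000 / (344 * 100) = 25400 / 34400 ≈ 0.74 m

0.74 m


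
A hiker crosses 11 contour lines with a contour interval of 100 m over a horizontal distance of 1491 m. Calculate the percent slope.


elevation change = 11 * 100 = 1100 m
slope = 1100 / 1491 * 100 = 73.8%

73.8%


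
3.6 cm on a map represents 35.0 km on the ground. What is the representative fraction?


ground = 35.0 km = 3500000 cm; RF denominator = ground / map = 3500000 / 3.6 ≈ 972222; RF = 1:972222

1:972222


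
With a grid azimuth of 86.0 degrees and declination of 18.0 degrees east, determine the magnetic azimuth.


magnetic azimuth = grid azimuth - declination (east +ve)
mag_az = 86.0 - 18.0 = 68.0 degrees

68.0 degrees


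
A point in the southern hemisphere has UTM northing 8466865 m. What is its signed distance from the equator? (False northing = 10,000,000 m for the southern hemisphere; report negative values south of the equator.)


For southern: actual = 8466865 - 10000000 = -1533135 m

-1533135 m


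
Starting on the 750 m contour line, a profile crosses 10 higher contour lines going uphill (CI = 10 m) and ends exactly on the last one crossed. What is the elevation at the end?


elevation = 750 + 10 * 10 = 850 m

850 m


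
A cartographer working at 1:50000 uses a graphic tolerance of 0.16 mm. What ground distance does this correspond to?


ground = 0.16 mm * 50000 / 1000 = 8.0 m

8.0 m


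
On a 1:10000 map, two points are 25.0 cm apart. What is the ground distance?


ground = 25.0 cm * 10000 / 100 = 2500.0 m = 2.5 km

2.5 km


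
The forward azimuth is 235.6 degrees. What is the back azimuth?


back azimuth = (235.6 + 180) mod 360 = 55.6 degrees

55.6 degrees


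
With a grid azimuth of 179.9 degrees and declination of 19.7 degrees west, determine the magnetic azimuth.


magnetic azimuth = grid azimuth - declination (east +ve)
mag_az = 179.9 - -19.7 = 199.6 degrees

199.6 degrees


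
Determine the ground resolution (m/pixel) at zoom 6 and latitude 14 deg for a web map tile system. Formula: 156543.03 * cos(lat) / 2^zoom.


res = 156543.03 * cos(14) / 2^6 = 156543.03 * 0.97029573 / 64 = 2373.33 m/pixel

2373.33 m/pixel


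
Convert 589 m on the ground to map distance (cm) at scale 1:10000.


map_cm = 589 * 100 / 10000 = 5.89 cm

5.89 cm


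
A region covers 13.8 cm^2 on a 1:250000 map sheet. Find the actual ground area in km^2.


ground_area = 13.8 * (250000/100)^2 = 86250000.0 m^2 = 86.25 km^2

86.25 km^2


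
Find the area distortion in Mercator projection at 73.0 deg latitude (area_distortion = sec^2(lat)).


area_distortion = 1/cos^2(73.0) = 11.698

11.698


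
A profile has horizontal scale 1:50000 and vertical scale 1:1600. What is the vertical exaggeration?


VE = horizontal_scale / vertical_scale = 50000 / 1600 = 31.25

31.25x


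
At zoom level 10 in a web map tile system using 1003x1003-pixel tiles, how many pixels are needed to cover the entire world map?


tiles per axis = 2^10 = 1024
total tiles = 1024^2 = 1048576
pixels per axis = 1024 * 1003 = 1027072
total pixels = 1027072^2 = 1054876893184

1054876893184 pixels


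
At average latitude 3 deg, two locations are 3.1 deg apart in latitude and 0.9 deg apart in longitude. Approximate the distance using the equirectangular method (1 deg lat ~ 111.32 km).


dlat_km = 3.1 * 111.32 = 345.092
dlon_km = 0.9 * 111.32 * cos(3) ≈ 100.051
dist = sqrt(345.092^2 + 100.051^2) ≈ 359.3 km

359.3 km


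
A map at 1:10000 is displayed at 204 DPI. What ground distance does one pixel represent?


pixel_cm = 2.54 / 204 ≈ 0.012451 cm
ground = pixel_cm * 10000 / 100 = 2.54 * 10000 / (204 * 100) = 25400 / 20400 ≈ 1.25 m

1.25 m


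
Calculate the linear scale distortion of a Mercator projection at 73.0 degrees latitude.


SF = 1 / cos(73.0) = 1 / 0.292372 = 3.42

3.42


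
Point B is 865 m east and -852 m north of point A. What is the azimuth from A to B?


az = atan2(865, -852) = 134.6 deg
adjusted to 0-360: 134.6 degrees

134.6 degrees


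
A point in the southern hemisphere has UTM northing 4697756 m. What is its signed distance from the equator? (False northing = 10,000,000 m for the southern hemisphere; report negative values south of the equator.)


For southern: actual = 4697756 - 10000000 = -5302244 m

-5302244 m


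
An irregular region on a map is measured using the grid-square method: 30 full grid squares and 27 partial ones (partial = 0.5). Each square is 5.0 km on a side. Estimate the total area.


effective squares = 30 + 27 * 0.5 = 43.5
area = 43.5 * 25.0 = 1087.5 km^2

1087.5 km^2


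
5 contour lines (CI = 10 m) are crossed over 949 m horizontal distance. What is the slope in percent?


elevation change = 5 * 10 = 50 m
slope = 50 / 949 * 100 = 5.3%

5.3%


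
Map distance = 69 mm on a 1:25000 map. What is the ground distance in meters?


ground = 69 mm * 25000 / 1000 = 1725.0 m

1725.0 m


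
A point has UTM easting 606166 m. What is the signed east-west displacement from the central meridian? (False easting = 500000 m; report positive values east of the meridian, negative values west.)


displacement = 606166 - 500000 = 106166 m

106166 m


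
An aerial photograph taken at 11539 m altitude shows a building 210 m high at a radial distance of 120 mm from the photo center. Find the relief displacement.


d = h * r / H = 210 * 120 / 11539 = 2.18 mm

2.18 mm


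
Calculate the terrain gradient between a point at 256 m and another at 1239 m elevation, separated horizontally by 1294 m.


gradient = (1239 - 256) / 1294 = 983 / 1294 = 0.7597

0.7597


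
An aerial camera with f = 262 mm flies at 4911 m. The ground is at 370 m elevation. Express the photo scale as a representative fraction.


scale = f / (H - h) = 262 mm / 4541 m = 262 / 4541000 = 1:17332

1:17332


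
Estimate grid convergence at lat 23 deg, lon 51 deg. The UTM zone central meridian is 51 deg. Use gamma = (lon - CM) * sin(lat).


gamma = (51 - 51) * sin(23) = 0 * 0.390731 = 0.0 degrees

0.0 degrees


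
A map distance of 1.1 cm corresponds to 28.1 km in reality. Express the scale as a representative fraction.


ground = 28.1 km = 2810000 cm; RF denominator = ground / map = 2810000 / 1.1 ≈ 2554545; RF = 1:2554545

1:2554545


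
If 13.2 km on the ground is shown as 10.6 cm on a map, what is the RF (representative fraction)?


ground = 13.2 km = 1320000 cm; RF denominator = ground / map = 1320000 / 10.6 ≈ 124528; RF = 1:124528

1:124528


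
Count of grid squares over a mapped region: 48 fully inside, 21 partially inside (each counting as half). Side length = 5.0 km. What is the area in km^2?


effective squares = 48 + 21 * 0.5 = 58.5
area = 58.5 * 25.0 = 1462.5 km^2

1462.5 km^2


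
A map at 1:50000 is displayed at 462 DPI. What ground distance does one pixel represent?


pixel_cm = 2.54 / 462 ≈ 0.005498 cm
ground = pixel_cm * 50000 / 100 = 2.54 * 50000 / (462 * 100) = 127000 / 46200 ≈ 2.75 m

2.75 m


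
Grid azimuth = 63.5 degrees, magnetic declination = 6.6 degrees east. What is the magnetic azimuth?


magnetic azimuth = grid azimuth - declination (east +ve)
mag_az = 63.5 - 6.6 = 56.9 degrees

56.9 degrees


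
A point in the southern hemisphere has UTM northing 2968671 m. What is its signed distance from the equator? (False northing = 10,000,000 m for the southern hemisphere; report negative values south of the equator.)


For southern: actual = 2968671 - 10000000 = -7031329 m

-7031329 m


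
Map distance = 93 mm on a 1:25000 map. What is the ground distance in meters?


ground = 93 mm * 25000 / 1000 = 2325.0 m

2325.0 m


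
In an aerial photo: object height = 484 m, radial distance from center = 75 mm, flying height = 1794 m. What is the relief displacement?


d = h * r / H = 484 * 75 / 1794 = 20.23 mm

20.23 mm


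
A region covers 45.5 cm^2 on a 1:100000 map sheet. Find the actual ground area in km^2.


ground_area = 45.5 * (100000/100)^2 = 45500000.0 m^2 = 45.5 km^2

45.5 km^2


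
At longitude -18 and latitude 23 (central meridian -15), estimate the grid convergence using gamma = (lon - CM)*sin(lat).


gamma = (-18 - -15) * sin(23) = -3 * 0.390731 = -1.172 degrees

-1.172 degrees


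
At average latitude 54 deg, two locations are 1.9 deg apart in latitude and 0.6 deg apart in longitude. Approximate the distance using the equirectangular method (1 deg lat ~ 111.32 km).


dlat_km = 1.9 * 111.32 = 211.508
dlon_km = 0.6 * 111.32 * cos(54) ≈ 39.259
dist = sqrt(211.508^2 + 39.259^2) ≈ 215.1 km

215.1 km


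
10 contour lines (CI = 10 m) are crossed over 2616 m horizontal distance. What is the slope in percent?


elevation change = 10 * 10 = 100 m
slope = 100 / 2616 * 100 = 3.8%

3.8%


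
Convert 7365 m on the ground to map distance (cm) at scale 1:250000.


map_cm = 7365 * 100 / 250000 = 2.946 cm ≈ 2.95 cm

2.95 cm


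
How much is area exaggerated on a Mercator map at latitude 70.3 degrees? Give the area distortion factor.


area_distortion = 1/cos^2(70.3) = 8.8

8.8


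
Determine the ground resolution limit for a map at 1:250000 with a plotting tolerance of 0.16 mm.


ground = 0.16 mm * 250000 / 1000 = 40.0 m

40.0 m


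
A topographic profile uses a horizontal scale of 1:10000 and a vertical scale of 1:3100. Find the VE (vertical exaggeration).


VE = horizontal_scale / vertical_scale = 10000 / 3100 ≈ 3.2

3.2x


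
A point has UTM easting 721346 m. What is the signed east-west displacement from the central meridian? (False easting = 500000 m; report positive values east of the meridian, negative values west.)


displacement = 721346 - 500000 = 221346 m

221346 m


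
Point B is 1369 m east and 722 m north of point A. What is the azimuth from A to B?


az = atan2(1369, 722) = 62.2 deg
adjusted to 0-360: 62.2 degrees

62.2 degrees


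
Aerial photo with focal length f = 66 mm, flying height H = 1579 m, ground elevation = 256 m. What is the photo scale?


scale = f / (H - h) = 66 mm / 1323 m = 66 / 1323000 = 1:20045

1:20045


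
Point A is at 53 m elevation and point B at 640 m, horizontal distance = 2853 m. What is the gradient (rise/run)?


gradient = (640 - 53) / 2853 = 587 / 2853 = 0.2057

0.2057


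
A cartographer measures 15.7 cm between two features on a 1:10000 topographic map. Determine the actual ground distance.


ground = 15.7 cm * 10000 / 100 = 1570.0 m = 1.57 km

1.57 km


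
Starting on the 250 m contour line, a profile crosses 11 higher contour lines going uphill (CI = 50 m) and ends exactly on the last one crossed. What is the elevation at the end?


elevation = 250 + 11 * 50 = 800 m

800 m


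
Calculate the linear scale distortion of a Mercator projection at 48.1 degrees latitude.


SF = 1 / cos(48.1) = 1 / 0.667833 = 1.497

1.497


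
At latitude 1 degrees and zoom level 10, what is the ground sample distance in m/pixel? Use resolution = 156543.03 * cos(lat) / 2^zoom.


res = 156543.03 * cos(1) / 2^10 = 156543.03 * 0.9998477 / 1024 = 152.85 m/pixel

152.85 m/pixel


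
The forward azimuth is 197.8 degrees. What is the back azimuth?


back azimuth = (197.8 + 180) mod 360 = 17.8 degrees

17.8 degrees


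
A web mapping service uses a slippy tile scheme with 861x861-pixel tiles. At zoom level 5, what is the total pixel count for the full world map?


tiles per axis = 2^5 = 32
total tiles = 32^2 = 1024
pixels per axis = 32 * 861 = 27552
total pixels = 27552^2 = 759112704

759112704 pixels


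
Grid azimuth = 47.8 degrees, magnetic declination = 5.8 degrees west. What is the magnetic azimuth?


magnetic azimuth = grid azimuth - declination (east +ve)
mag_az = 47.8 - -5.8 = 53.6 degrees

53.6 degrees


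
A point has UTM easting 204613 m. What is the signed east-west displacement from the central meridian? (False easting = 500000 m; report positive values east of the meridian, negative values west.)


displacement = 204613 - 500000 = -295387 m

-295387 m


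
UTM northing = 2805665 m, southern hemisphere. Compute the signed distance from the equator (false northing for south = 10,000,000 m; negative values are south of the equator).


For southern: actual = 2805665 - 10000000 = -7194335 m

-7194335 m


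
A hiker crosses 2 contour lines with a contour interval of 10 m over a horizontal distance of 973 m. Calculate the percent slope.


elevation change = 2 * 10 = 20 m
slope = 20 / 973 * 100 = 2.1%

2.1%


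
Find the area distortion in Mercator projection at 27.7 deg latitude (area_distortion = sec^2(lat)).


area_distortion = 1/cos^2(27.7) = 1.276

1.276


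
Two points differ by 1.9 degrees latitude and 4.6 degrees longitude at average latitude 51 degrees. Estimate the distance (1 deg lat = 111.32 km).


dlat_km = 1.9 * 111.32 = 211.508
dlon_km = 4.6 * 111.32 * cos(51) ≈ 322.257
dist = sqrt(211.508^2 + 322.257^2) ≈ 385.5 km

385.5 km


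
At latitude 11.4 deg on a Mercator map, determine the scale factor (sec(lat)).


SF = 1 / cos(11.4) = 1 / 0.980271 = 1.02

1.02


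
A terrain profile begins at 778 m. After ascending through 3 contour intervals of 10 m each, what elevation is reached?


elevation = 778 + 3 * 10 = 808 m

808 m


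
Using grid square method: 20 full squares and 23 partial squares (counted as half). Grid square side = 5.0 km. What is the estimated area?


effective squares = 20 + 23 * 0.5 = 31.5
area = 31.5 * 25.0 = 787.5 km^2

787.5 km^2


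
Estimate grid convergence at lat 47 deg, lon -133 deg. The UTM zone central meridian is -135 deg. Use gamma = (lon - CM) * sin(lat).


gamma = (-133 - -135) * sin(47) = 2 * 0.731354 = 1.463 degrees

1.463 degrees


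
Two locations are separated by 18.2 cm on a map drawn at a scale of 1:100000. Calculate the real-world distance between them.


ground = 18.2 cm * 100000 / 100 = 18200.0 m = 18.2 km

18.2 km


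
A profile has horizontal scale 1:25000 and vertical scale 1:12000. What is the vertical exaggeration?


VE = horizontal_scale / vertical_scale = 25000 / 12000 ≈ 2.1

2.1x


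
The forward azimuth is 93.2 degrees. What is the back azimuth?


back azimuth = (93.2 + 180) mod 360 = 273.2 degrees

273.2 degrees


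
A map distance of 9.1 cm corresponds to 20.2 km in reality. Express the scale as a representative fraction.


ground = 20.2 km = 2020000 cm; RF denominator = ground / map = 2020000 / 9.1 ≈ 221978; RF = 1:221978

1:221978


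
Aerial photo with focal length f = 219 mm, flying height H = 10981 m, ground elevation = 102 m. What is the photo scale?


scale = f / (H - h) = 219 mm / 10879 m = 219 / 10879000 = 1:49676

1:49676


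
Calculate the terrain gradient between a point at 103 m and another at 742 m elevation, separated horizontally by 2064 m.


gradient = (742 - 103) / 2064 = 639 / 2064 = 0.3096

0.3096


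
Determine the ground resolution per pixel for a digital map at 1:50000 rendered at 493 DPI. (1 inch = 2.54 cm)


pixel_cm = 2.54 / 493 ≈ 0.005152 cm
ground = pixel_cm * 50000 / 100 = 2.54 * 50000 / (493 * 100) = 127000 / 49300 ≈ 2.58 m

2.58 m


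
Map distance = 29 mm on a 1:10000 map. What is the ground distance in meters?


ground = 29 mm * 10000 / 1000 = 290.0 m

290.0 m


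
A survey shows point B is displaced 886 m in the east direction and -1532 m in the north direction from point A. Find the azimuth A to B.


az = atan2(886, -1532) = 150.0 deg
adjusted to 0-360: 150.0 degrees

150.0 degrees


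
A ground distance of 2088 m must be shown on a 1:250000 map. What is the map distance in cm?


map_cm = 2088 * 100 / 250000 = 0.8352 cm ≈ 0.84 cm

0.84 cm


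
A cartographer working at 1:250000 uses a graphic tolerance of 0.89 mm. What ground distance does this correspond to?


ground = 0.89 mm * 250000 / 1000 = 222.5 m

222.5 m


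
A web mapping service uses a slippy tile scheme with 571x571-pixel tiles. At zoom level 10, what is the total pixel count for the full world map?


tiles per axis = 2^10 = 1024
total tiles = 1024^2 = 1048576
pixels per axis = 1024 * 571 = 584704
total pixels = 584704^2 = 341878767616

341878767616 pixels


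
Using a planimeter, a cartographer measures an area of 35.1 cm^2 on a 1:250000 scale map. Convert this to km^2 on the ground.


ground_area = 35.1 * (250000/100)^2 = 219375000.0 m^2 = 219.375 km^2

219.375 km^2


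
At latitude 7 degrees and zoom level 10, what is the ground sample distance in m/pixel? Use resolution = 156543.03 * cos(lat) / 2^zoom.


res = 156543.03 * cos(7) / 2^10 = 156543.03 * 0.99254615 / 1024 = 151.73 m/pixel

151.73 m/pixel


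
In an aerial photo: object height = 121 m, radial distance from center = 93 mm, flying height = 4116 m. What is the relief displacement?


d = h * r / H = 121 * 93 / 4116 = 2.73 mm

2.73 mm


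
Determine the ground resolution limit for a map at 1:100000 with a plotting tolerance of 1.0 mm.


ground = 1.0 mm * 100000 / 1000 = 100.0 m

100.0 m


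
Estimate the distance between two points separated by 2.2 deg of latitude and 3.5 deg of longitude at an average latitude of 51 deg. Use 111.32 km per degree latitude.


dlat_km = 2.2 * 111.32 = 244.904
dlon_km = 3.5 * 111.32 * cos(51) ≈ 245.196
dist = sqrt(244.904^2 + 245.196^2) ≈ 346.6 km

346.6 km


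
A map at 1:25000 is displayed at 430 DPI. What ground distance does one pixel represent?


pixel_cm = 2.54 / 430 ≈ 0.005907 cm
ground = pixel_cm * 25000 / 100 = 2.54 * 25000 / (430 * 100) = 63500 / 43000 ≈ 1.48 m

1.48 m


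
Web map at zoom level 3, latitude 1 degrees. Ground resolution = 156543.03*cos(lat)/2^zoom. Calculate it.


res = 156543.03 * cos(1) / 2^3 = 156543.03 * 0.9998477 / 8 = 19564.9 m/pixel

19564.9 m/pixel


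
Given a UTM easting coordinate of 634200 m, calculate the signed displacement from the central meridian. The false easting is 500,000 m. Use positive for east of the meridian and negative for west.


displacement = 634200 - 500000 = 134200 m

134200 m


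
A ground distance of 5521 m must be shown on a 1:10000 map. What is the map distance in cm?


map_cm = 5521 * 100 / 10000 = 55.21 cm

55.21 cm


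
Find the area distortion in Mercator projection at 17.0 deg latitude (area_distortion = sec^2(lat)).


area_distortion = 1/cos^2(17.0) = 1.093

1.093


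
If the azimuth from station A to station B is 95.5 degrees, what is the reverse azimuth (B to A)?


back azimuth = (95.5 + 180) mod 360 = 275.5 degrees

275.5 degrees


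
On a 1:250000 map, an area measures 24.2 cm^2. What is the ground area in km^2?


ground_area = 24.2 * (250000/100)^2 = 151250000.0 m^2 = 151.25 km^2

151.25 km^2


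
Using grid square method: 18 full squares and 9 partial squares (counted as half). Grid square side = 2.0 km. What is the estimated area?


effective squares = 18 + 9 * 0.5 = 22.5
area = 22.5 * 4.0 = 90.0 km^2

90.0 km^2


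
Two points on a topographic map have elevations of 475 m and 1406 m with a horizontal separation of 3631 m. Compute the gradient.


gradient = (1406 - 475) / 3631 = 931 / 3631 = 0.2564

0.2564


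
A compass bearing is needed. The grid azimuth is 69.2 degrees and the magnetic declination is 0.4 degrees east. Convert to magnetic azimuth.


magnetic azimuth = grid azimuth - declination (east +ve)
mag_az = 69.2 - 0.4 = 68.8 degrees

68.8 degrees


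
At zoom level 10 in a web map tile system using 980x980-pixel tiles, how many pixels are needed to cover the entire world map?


tiles per axis = 2^10 = 1024
total tiles = 1024^2 = 1048576
pixels per axis = 1024 * 980 = 1003520
total pixels = 1003520^2 = 1007052390400

1007052390400 pixels


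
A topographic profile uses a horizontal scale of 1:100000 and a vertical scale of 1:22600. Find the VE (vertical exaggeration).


VE = horizontal_scale / vertical_scale = 100000 / 22600 ≈ 4.4

4.4x


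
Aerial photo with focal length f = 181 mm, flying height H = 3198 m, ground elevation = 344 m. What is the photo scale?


scale = f / (H - h) = 181 mm / 2854 m = 181 / 2854000 = 1:15768

1:15768


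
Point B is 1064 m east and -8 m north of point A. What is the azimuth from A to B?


az = atan2(1064, -8) = 90.4 deg
adjusted to 0-360: 90.4 degrees

90.4 degrees


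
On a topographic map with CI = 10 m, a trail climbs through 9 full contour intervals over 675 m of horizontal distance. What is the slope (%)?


elevation change = 9 * 10 = 90 m
slope = 90 / 675 * 100 = 13.3%

13.3%


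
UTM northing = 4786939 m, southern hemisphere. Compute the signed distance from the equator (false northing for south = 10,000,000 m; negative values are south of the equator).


For southern: actual = 4786939 - 10000000 = -5213061 m

-5213061 m


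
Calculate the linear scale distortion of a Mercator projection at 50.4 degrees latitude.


SF = 1 / cos(50.4) = 1 / 0.637424 = 1.569

1.569


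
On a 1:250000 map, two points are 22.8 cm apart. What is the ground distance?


ground = 22.8 cm * 250000 / 100 = 57000.0 m = 57.0 km

57.0 km


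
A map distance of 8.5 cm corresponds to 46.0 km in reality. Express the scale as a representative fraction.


ground = 46.0 km = 4600000 cm; RF denominator = ground / map = 4600000 / 8.5 ≈ 541176; RF = 1:541176

1:541176


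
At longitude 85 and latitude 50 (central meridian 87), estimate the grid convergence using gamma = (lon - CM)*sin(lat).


gamma = (85 - 87) * sin(50) = -2 * 0.766044 = -1.532 degrees

-1.532 degrees


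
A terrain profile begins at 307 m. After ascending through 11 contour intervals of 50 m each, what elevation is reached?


elevation = 307 + 11 * 50 = 857 m

857 m


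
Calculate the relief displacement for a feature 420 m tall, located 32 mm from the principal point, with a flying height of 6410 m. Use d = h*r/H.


d = h * r / H = 420 * 32 / 6410 = 2.1 mm

2.1 mm


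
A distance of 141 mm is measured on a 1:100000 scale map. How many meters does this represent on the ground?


ground = 141 mm * 100000 / 1000 = 14100.0 m

14100.0 m


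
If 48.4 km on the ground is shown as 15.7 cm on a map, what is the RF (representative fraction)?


ground = 48.4 km = 4840000 cm; RF denominator = ground / map = 4840000 / 15.7 ≈ 308280; RF = 1:308280

1:308280


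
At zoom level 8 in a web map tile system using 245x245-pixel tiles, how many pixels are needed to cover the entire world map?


tiles per axis = 2^8 = 256
total tiles = 256^2 = 65536
pixels per axis = 256 * 245 = 62720
total pixels = 62720^2 = 3933798400

3933798400 pixels


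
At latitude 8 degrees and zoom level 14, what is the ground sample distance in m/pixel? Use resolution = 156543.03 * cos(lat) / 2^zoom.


res = 156543.03 * cos(8) / 2^14 = 156543.03 * 0.99026807 / 16384 = 9.46 m/pixel

9.46 m/pixel


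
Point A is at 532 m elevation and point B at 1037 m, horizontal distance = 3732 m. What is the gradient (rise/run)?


gradient = (1037 - 532) / 3732 = 505 / 3732 = 0.1353

0.1353


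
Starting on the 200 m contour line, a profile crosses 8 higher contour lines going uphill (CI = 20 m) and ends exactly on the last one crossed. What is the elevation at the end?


elevation = 200 + 8 * 20 = 360 m

360 m


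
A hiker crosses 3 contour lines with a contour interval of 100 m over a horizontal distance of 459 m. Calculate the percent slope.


elevation change = 3 * 100 = 300 m
slope = 300 / 459 * 100 = 65.4%

65.4%


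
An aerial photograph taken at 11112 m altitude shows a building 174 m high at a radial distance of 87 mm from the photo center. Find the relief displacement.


d = h * r / H = 174 * 87 / 11112 = 1.36 mm

1.36 mm


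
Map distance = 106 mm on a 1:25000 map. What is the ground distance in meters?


ground = 106 mm * 25000 / 1000 = 2650.0 m

2650.0 m


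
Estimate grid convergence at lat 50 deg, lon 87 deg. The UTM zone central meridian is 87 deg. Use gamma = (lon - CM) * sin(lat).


gamma = (87 - 87) * sin(50) = 0 * 0.766044 = 0.0 degrees

0.0 degrees


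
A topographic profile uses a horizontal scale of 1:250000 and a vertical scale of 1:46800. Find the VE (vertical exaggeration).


VE = horizontal_scale / vertical_scale = 250000 / 46800 ≈ 5.3

5.3x


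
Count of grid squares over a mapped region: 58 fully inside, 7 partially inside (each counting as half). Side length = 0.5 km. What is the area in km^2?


effective squares = 58 + 7 * 0.5 = 61.5
area = 61.5 * 0.25 = 15.375 km^2

15.375 km^2


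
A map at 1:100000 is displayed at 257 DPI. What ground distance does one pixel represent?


pixel_cm = 2.54 / 257 ≈ 0.009883 cm
ground = pixel_cm * 100000 / 100 = 2.54 * 100000 / (257 * 100) = 254000 / 25700 ≈ 9.88 m

9.88 m


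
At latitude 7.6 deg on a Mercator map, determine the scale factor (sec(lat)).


SF = 1 / cos(7.6) = 1 / 0.991216 = 1.009

1.009


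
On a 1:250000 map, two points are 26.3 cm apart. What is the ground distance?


ground = 26.3 cm * 250000 / 100 = 65750.0 m = 65.75 km

65.75 km


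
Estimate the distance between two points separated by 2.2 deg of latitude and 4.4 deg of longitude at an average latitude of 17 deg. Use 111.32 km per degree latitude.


dlat_km = 2.2 * 111.32 = 244.904
dlon_km = 4.4 * 111.32 * cos(17) ≈ 468.406
dist = sqrt(244.904^2 + 468.406^2) ≈ 528.6 km

528.6 km


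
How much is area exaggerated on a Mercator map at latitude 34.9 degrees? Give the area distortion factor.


area_distortion = 1/cos^2(34.9) = 1.487

1.487


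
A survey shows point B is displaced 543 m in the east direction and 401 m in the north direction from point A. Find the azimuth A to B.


az = atan2(543, 401) = 53.6 deg
adjusted to 0-360: 53.6 degrees

53.6 degrees


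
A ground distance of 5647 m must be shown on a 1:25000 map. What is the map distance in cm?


map_cm = 5647 * 100 / 25000 = 22.588 cm ≈ 22.59 cm

22.59 cm


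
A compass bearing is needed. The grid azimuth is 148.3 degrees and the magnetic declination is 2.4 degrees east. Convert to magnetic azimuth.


magnetic azimuth = grid azimuth - declination (east +ve)
mag_az = 148.3 - 2.4 = 145.9 degrees

145.9 degrees


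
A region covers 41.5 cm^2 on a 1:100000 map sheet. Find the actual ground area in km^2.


ground_area = 41.5 * (100000/100)^2 = 41500000.0 m^2 = 41.5 km^2

41.5 km^2


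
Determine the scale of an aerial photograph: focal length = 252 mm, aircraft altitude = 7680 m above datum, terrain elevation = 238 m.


scale = f / (H - h) = 252 mm / 7442 m = 252 / 7442000 = 1:29532

1:29532


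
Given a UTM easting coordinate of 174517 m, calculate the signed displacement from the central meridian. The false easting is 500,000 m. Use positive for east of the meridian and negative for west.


displacement = 174517 - 500000 = -325483 m

-325483 m


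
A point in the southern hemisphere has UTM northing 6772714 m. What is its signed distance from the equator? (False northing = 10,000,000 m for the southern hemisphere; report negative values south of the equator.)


For southern: actual = 6772714 - 10000000 = -3227286 m

-3227286 m


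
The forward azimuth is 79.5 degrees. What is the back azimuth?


back azimuth = (79.5 + 180) mod 360 = 259.5 degrees

259.5 degrees


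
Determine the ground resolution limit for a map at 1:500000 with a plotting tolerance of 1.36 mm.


ground = 1.36 mm * 500000 / 1000 = 680.0 m

680.0 m


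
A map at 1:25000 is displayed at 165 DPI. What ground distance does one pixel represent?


pixel_cm = 2.54 / 165 ≈ 0.015394 cm
ground = pixel_cm * 25000 / 100 = 2.54 * 25000 / (165 * 100) = 63500 / 16500 ≈ 3.85 m

3.85 m


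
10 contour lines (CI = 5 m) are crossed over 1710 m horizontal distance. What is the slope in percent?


elevation change = 10 * 5 = 50 m
slope = 50 / 1710 * 100 = 2.9%

2.9%


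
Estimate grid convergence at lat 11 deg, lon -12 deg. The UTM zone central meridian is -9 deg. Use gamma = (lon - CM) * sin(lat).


gamma = (-12 - -9) * sin(11) = -3 * 0.190809 = -0.572 degrees

-0.572 degrees


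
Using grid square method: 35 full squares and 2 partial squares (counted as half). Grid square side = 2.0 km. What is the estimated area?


effective squares = 35 + 2 * 0.5 = 36.0
area = 36.0 * 4.0 = 144.0 km^2

144.0 km^2


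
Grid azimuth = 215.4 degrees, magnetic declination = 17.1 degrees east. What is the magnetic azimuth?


magnetic azimuth = grid azimuth - declination (east +ve)
mag_az = 215.4 - 17.1 = 198.3 degrees

198.3 degrees
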